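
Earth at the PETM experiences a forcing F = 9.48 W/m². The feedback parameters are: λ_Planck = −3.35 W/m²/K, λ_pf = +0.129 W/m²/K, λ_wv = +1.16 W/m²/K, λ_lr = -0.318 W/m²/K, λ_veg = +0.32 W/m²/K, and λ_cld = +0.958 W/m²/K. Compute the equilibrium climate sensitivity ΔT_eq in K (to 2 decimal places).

Net feedback parameter λ = (−3.35) + (+0.129) + (+1.16) + (-0.318) + (+0.32) + (+0.958) = -1.101 W/m²/K.
ΔT = −F/λ = −9.48/(-1.101) = 8.61 K.

8.61 K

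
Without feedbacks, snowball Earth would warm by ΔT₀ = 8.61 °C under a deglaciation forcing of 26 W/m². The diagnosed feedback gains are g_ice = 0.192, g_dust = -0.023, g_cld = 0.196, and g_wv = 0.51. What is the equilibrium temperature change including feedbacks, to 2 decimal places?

Total gain g = 0.192 − 0.023 + 0.196 + 0.51 = 0.875.
Amplification A = 1/(1 − 0.875) = 8.
ΔT = 8.61 × 8 = 68.88 °C.

68.88 °C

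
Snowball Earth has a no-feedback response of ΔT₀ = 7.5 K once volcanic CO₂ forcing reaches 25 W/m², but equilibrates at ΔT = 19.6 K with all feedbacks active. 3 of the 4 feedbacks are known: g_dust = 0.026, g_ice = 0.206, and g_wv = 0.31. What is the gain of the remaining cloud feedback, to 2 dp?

Amplification A = ΔT/ΔT₀ = 19.6/7.5 = 2.613.
Total gain g = 1 − 1/A = 1 − 1/2.613 = 0.6173.
Known gains sum to 0.026 + 0.206 + 0.31 = 0.542.
g_cld = 0.6173 − 0.542 = 0.08.

0.08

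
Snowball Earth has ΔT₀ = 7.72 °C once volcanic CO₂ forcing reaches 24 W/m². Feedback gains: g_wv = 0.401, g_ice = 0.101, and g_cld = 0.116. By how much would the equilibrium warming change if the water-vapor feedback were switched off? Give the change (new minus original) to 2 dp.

Original: g = 0.618, ΔT = 7.72/(1−0.618) = 20.2094 °C.
Without water-vapor: g' = 0.217, ΔT' = 7.72/(1−0.217) = 9.8595 °C.
Change = 9.8595 − 20.2094 = -10.35 °C.

-10.35 °C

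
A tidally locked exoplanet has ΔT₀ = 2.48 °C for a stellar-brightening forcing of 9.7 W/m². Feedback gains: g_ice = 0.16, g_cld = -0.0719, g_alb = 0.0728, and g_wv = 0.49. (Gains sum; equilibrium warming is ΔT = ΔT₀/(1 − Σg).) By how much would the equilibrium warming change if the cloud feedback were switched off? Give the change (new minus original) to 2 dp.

Original: g = 0.6509, ΔT = 2.48/(1−0.6509) = 7.1040 °C.
Without cloud: g' = 0.7228, ΔT' = 2.48/(1−0.7228) = 8.9466 °C.
Change = 8.9466 − 7.1040 = 1.84 °C.

1.84 °C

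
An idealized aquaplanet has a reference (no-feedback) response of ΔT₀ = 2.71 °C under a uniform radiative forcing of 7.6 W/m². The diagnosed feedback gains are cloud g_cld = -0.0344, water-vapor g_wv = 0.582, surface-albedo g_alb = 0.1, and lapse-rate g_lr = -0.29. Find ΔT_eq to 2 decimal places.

4.22 °C

Total gain g = -0.0344 + 0.582 + 0.1 − 0.29 = 0.3576.
Amplification A = 1/(1 − 0.3576) = 1.557.
ΔT = 2.71 × 1.557 = 4.22 °C.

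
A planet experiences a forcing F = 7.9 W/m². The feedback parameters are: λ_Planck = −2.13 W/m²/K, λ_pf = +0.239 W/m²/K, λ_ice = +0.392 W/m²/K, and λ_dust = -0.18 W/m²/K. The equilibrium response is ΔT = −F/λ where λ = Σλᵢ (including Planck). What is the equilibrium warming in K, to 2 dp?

Net feedback parameter λ = (−2.13) + (+0.239) + (+0.392) + (-0.18) = -1.679 W/m²/K.
ΔT = −F/λ = −7.9/(-1.679) = 4.71 K.

4.71 K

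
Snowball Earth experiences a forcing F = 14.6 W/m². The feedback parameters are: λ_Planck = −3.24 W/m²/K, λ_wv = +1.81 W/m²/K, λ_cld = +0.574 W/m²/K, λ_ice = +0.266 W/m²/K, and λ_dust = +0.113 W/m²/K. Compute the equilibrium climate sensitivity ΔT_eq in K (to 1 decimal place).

Net feedback parameter λ = (−3.24) + (+1.81) + (+0.574) + (+0.266) + (+0.113) = -0.477 W/m²/K.
ΔT = −F/λ = −14.6/(-0.477) = 30.6 K.

30.6 K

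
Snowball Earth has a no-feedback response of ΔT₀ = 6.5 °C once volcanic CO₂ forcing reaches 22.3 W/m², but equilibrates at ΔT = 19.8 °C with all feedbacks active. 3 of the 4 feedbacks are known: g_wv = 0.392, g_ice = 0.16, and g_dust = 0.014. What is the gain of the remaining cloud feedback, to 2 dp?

0.11

Amplification A = ΔT/ΔT₀ = 19.8/6.5 = 3.046.
Total gain g = 1 − 1/A = 1 − 1/3.046 = 0.6717.
Known gains sum to 0.392 + 0.16 + 0.014 = 0.566.
g_cld = 0.6717 − 0.566 = 0.11.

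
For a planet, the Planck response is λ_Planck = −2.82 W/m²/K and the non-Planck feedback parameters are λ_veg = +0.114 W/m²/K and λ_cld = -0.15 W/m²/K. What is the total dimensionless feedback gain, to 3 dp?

Convert to gains: g_veg = 0.114/2.82 = 0.04043; g_cld = -0.15/2.82 = -0.05319.
Total gain g = -0.01276.

-0.013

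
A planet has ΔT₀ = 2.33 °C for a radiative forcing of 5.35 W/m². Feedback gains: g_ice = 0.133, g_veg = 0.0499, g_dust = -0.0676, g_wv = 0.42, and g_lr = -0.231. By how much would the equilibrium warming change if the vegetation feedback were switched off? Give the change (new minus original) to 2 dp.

Original: g = 0.3043, ΔT = 2.33/(1−0.3043) = 3.3491 °C.
Without vegetation: g' = 0.2544, ΔT' = 2.33/(1−0.2544) = 3.1250 °C.
Change = 3.1250 − 3.3491 = -0.22 °C.

-0.22 °C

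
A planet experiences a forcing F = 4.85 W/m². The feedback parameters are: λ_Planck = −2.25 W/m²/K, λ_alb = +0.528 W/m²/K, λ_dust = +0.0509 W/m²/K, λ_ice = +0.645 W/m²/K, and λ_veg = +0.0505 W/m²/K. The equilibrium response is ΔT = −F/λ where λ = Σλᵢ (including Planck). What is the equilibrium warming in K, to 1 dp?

Net feedback parameter λ = (−2.25) + (+0.528) + (+0.0509) + (+0.645) + (+0.0505) = -0.9756 W/m²/K.
ΔT = −F/λ = −4.85/(-0.9756) = 5.0 K.

5.0 K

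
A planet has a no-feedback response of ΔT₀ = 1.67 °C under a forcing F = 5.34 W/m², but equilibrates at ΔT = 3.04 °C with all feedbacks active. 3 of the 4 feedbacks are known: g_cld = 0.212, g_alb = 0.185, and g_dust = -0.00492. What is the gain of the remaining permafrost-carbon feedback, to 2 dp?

0.06

Amplification A = ΔT/ΔT₀ = 3.04/1.67 = 1.82.
Total gain g = 1 − 1/A = 1 − 1/1.82 = 0.4505.
Known gains sum to 0.212 + 0.185 − 0.00492 = 0.39208.
g_pf = 0.4505 − 0.39208 = 0.06.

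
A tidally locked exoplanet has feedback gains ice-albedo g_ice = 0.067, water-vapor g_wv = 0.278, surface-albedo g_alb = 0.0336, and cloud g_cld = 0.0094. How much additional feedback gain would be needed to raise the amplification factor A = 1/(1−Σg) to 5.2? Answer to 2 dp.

Current total gain = 0.388.
Target gain for A = 5.2: g* = 1 − 1/5.2 = 0.8077.
Additional gain needed = 0.8077 − 0.388 = 0.42.

0.42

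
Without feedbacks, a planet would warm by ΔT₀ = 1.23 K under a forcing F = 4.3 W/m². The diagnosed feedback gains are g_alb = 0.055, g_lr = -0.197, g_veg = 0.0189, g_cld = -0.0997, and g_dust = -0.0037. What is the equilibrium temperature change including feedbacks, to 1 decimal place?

1.0 K

Total gain g = 0.055 − 0.197 + 0.0189 − 0.0997 − 0.0037 = -0.2265.
Amplification A = 1/(1 + 0.2265) = 0.8153.
ΔT = 1.23 × 0.8153 = 1.0 K.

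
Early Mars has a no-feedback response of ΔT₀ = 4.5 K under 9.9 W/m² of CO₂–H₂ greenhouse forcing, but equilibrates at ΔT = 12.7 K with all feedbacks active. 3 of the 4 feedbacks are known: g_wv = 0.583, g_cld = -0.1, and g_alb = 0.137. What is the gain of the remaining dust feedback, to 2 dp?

0.03

Amplification A = ΔT/ΔT₀ = 12.7/4.5 = 2.822.
Total gain g = 1 − 1/A = 1 − 1/2.822 = 0.6456.
Known gains sum to 0.583 − 0.1 + 0.137 = 0.62.
g_dust = 0.6456 − 0.62 = 0.03.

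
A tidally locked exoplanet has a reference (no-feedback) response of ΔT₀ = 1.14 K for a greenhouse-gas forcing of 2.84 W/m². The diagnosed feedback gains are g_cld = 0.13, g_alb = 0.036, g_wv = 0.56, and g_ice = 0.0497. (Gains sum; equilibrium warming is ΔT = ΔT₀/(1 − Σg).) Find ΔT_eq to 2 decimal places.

5.08 K

Total gain g = 0.13 + 0.036 + 0.56 + 0.0497 = 0.7757.
Amplification A = 1/(1 − 0.7757) = 4.458.
ΔT = 1.14 × 4.458 = 5.08 K.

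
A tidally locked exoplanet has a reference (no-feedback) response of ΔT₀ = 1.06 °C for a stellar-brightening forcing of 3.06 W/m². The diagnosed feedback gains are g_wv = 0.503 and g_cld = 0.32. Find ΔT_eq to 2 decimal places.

5.99 °C

Total gain g = 0.503 + 0.32 = 0.823.
Amplification A = 1/(1 − 0.823) = 5.65.
ΔT = 1.06 × 5.65 = 5.99 °C.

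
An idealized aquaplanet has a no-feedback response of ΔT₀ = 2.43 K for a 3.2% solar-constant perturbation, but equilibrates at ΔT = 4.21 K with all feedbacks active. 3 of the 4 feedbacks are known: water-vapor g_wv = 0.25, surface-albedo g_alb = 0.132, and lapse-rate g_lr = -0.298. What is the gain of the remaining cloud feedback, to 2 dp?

0.34

Amplification A = ΔT/ΔT₀ = 4.21/2.43 = 1.733.
Total gain g = 1 − 1/A = 1 − 1/1.733 = 0.423.
Known gains sum to 0.25 + 0.132 − 0.298 = 0.084.
g_cld = 0.423 − 0.084 = 0.34.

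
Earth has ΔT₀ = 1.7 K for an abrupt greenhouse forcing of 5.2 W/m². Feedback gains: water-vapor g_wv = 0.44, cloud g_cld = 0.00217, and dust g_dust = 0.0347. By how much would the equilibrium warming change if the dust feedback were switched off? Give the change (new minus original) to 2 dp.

-0.20 K

Original: g = 0.47687, ΔT = 1.7/(1−0.47687) = 3.2497 K.
Without dust: g' = 0.44217, ΔT' = 1.7/(1−0.44217) = 3.0475 K.
Change = 3.0475 − 3.2497 = -0.20 K.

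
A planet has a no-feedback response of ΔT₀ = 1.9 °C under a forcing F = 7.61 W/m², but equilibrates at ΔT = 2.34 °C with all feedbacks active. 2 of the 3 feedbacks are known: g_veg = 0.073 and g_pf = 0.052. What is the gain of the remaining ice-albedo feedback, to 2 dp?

0.06

Amplification A = ΔT/ΔT₀ = 2.34/1.9 = 1.232.
Total gain g = 1 − 1/A = 1 − 1/1.232 = 0.1883.
Known gains sum to 0.073 + 0.052 = 0.125.
g_ice = 0.1883 − 0.125 = 0.06.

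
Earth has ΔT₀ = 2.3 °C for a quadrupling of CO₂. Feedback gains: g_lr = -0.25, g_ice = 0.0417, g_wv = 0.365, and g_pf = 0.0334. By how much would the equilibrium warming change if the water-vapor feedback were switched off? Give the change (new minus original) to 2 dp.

-0.88 °C

Original: g = 0.1901, ΔT = 2.3/(1−0.1901) = 2.8399 °C.
Without water-vapor: g' = -0.1749, ΔT' = 2.3/(1+0.1749) = 1.9576 °C.
Change = 1.9576 − 2.8399 = -0.88 °C.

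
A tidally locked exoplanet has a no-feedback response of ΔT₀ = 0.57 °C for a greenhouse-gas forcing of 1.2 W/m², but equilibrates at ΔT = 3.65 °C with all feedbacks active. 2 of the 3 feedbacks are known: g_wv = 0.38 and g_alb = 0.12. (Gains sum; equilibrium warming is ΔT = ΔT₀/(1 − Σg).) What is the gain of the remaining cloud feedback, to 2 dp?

Amplification A = ΔT/ΔT₀ = 3.65/0.57 = 6.404.
Total gain g = 1 − 1/A = 1 − 1/6.404 = 0.8438.
Known gains sum to 0.38 + 0.12 = 0.5.
g_cld = 0.8438 − 0.5 = 0.34.

0.34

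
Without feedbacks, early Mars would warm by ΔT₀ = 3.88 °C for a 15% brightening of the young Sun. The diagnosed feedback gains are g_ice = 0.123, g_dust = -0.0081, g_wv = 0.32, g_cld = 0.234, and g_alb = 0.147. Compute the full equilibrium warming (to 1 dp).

Total gain g = 0.123 − 0.0081 + 0.32 + 0.234 + 0.147 = 0.8159.
Amplification A = 1/(1 − 0.8159) = 5.432.
ΔT = 3.88 × 5.432 = 21.1 °C.

21.1 °C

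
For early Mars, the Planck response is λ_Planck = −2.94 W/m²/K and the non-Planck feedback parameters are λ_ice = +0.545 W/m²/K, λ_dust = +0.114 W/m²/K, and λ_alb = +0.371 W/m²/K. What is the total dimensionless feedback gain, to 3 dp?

Convert to gains: g_ice = 0.545/2.94 = 0.1854; g_dust = 0.114/2.94 = 0.03878; g_alb = 0.371/2.94 = 0.1262.
Total gain g = 0.35038.

0.350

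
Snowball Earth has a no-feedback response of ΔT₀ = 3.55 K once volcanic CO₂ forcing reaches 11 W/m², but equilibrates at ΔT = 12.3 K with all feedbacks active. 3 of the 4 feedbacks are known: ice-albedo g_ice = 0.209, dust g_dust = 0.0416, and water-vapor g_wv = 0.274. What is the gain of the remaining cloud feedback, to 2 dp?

Amplification A = ΔT/ΔT₀ = 12.3/3.55 = 3.465.
Total gain g = 1 − 1/A = 1 − 1/3.465 = 0.7114.
Known gains sum to 0.209 + 0.0416 + 0.274 = 0.5246.
g_cld = 0.7114 − 0.5246 = 0.19.

0.19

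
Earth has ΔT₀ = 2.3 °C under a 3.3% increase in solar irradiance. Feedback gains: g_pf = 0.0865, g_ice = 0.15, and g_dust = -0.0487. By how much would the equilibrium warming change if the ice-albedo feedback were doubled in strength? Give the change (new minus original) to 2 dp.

Original: g = 0.1878, ΔT = 2.3/(1−0.1878) = 2.8318 °C.
With doubled ice-albedo: g' = 0.3378, ΔT' = 2.3/(1−0.3378) = 3.4733 °C.
Change = 3.4733 − 2.8318 = 0.64 °C.

0.64 °C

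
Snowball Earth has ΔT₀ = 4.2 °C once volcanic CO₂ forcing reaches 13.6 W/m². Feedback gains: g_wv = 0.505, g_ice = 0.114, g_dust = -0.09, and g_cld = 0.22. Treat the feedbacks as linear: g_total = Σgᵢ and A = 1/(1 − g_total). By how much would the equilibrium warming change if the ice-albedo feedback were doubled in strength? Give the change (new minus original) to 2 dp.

Original: g = 0.749, ΔT = 4.2/(1−0.749) = 16.7331 °C.
With doubled ice-albedo: g' = 0.863, ΔT' = 4.2/(1−0.863) = 30.6569 °C.
Change = 30.6569 − 16.7331 = 13.92 °C.

13.92 °C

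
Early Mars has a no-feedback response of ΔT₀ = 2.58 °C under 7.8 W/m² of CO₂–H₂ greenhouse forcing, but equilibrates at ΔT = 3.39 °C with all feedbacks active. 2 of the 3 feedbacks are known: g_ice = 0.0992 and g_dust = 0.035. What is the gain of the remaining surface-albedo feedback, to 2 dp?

0.10

Amplification A = ΔT/ΔT₀ = 3.39/2.58 = 1.314.
Total gain g = 1 − 1/A = 1 − 1/1.314 = 0.239.
Known gains sum to 0.0992 + 0.035 = 0.1342.
g_alb = 0.239 − 0.1342 = 0.10.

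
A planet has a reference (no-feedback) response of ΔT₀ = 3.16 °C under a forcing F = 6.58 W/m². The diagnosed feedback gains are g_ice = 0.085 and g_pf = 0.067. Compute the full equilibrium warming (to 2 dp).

Total gain g = 0.085 + 0.067 = 0.152.
Amplification A = 1/(1 − 0.152) = 1.179.
ΔT = 3.16 × 1.179 = 3.73 °C.

3.73 °C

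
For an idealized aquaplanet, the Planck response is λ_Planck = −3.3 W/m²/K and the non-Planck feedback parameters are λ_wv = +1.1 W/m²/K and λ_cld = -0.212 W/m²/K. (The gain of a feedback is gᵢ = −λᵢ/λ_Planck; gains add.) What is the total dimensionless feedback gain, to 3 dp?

0.269

Convert to gains: g_wv = 1.1/3.3 = 0.3333; g_cld = -0.212/3.3 = -0.06424.
Total gain g = 0.26906.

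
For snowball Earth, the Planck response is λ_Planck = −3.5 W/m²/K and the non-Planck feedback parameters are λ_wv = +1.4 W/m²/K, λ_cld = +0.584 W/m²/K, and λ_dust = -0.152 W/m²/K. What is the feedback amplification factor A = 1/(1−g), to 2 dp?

2.10

Convert to gains: g_wv = 1.4/3.5 = 0.4; g_cld = 0.584/3.5 = 0.1669; g_dust = -0.152/3.5 = -0.04343.
Total gain g = 0.52347.
A = 1/(1 − 0.52347) = 2.10.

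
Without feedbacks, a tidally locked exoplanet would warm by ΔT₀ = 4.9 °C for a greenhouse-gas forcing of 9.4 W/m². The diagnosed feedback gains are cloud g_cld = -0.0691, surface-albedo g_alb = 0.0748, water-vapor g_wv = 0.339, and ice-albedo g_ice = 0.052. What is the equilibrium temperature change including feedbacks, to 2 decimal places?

Total gain g = -0.0691 + 0.0748 + 0.339 + 0.052 = 0.3967.
Amplification A = 1/(1 − 0.3967) = 1.658.
ΔT = 4.9 × 1.658 = 8.12 °C.

8.12 °C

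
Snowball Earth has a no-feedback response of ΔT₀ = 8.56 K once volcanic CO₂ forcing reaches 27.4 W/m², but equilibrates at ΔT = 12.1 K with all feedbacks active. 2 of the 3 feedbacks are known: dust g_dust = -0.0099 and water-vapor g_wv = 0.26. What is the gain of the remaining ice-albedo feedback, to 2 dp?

0.04

Amplification A = ΔT/ΔT₀ = 12.1/8.56 = 1.414.
Total gain g = 1 − 1/A = 1 − 1/1.414 = 0.2928.
Known gains sum to -0.0099 + 0.26 = 0.2501.
g_ice = 0.2928 − 0.2501 = 0.04.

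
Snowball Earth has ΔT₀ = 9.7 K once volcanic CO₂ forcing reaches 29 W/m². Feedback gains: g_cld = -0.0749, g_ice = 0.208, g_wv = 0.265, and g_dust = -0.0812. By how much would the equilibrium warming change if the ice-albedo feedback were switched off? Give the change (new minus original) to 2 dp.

-3.31 K

Original: g = 0.3169, ΔT = 9.7/(1−0.3169) = 14.2000 K.
Without ice-albedo: g' = 0.1089, ΔT' = 9.7/(1−0.1089) = 10.8854 K.
Change = 10.8854 − 14.2000 = -3.31 K.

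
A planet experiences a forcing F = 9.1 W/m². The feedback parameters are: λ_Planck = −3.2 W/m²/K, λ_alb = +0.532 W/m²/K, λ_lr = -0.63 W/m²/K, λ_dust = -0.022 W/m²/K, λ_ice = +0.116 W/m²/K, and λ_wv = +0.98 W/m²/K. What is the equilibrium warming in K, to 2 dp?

Net feedback parameter λ = (−3.2) + (+0.532) + (-0.63) + (-0.022) + (+0.116) + (+0.98) = -2.224 W/m²/K.
ΔT = −F/λ = −9.1/(-2.224) = 4.09 K.

4.09 K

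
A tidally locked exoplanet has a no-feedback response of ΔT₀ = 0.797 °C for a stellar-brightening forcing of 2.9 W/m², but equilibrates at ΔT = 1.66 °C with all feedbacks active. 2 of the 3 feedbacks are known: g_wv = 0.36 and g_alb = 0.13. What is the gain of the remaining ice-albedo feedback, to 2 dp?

0.03

Amplification A = ΔT/ΔT₀ = 1.66/0.797 = 2.083.
Total gain g = 1 − 1/A = 1 − 1/2.083 = 0.5199.
Known gains sum to 0.36 + 0.13 = 0.49.
g_ice = 0.5199 − 0.49 = 0.03.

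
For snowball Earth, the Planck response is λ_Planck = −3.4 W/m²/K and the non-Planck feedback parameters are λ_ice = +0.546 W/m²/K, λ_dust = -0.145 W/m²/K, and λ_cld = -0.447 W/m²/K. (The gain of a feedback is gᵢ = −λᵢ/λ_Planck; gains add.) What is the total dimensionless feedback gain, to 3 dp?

Convert to gains: g_ice = 0.546/3.4 = 0.1606; g_dust = -0.145/3.4 = -0.04265; g_cld = -0.447/3.4 = -0.1315.
Total gain g = -0.01355.

-0.014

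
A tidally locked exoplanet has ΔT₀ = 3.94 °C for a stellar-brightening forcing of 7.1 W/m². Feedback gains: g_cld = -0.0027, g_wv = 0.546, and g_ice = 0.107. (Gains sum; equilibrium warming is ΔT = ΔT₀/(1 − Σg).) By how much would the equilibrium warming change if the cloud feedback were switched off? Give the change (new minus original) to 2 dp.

0.09 °C

Original: g = 0.6503, ΔT = 3.94/(1−0.6503) = 11.2668 °C.
Without cloud: g' = 0.653, ΔT' = 3.94/(1−0.653) = 11.3545 °C.
Change = 11.3545 − 11.2668 = 0.09 °C.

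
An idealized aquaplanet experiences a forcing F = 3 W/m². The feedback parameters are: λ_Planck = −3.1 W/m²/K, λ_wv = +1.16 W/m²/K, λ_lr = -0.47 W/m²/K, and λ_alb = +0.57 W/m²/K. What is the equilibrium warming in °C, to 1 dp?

1.6 °C

Net feedback parameter λ = (−3.1) + (+1.16) + (-0.47) + (+0.57) = -1.84 W/m²/K.
ΔT = −F/λ = −3/(-1.84) = 1.6 °C.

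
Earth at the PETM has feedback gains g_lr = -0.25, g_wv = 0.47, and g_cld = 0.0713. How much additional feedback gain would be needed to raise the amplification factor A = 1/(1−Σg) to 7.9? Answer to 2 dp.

0.58

Current total gain = 0.2913.
Target gain for A = 7.9: g* = 1 − 1/7.9 = 0.8734.
Additional gain needed = 0.8734 − 0.2913 = 0.58.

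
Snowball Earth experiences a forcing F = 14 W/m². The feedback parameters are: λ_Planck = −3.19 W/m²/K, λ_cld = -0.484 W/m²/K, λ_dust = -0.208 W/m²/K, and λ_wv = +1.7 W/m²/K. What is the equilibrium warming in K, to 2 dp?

Net feedback parameter λ = (−3.19) + (-0.484) + (-0.208) + (+1.7) = -2.182 W/m²/K.
ΔT = −F/λ = −14/(-2.182) = 6.42 K.

6.42 K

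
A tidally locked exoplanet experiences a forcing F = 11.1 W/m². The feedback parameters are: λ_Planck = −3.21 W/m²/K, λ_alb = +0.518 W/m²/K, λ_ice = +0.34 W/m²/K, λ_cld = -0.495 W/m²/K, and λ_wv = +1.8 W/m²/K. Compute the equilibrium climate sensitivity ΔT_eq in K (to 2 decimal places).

10.60 K

Net feedback parameter λ = (−3.21) + (+0.518) + (+0.34) + (-0.495) + (+1.8) = -1.047 W/m²/K.
ΔT = −F/λ = −11.1/(-1.047) = 10.60 K.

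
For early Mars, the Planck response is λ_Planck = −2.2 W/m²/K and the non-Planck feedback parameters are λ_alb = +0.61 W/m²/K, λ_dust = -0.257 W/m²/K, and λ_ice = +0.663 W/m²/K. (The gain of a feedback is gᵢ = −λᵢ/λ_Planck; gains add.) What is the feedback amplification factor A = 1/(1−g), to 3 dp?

Convert to gains: g_alb = 0.61/2.2 = 0.2773; g_dust = -0.257/2.2 = -0.1168; g_ice = 0.663/2.2 = 0.3014.
Total gain g = 0.4619.
A = 1/(1 − 0.4619) = 1.858.

1.858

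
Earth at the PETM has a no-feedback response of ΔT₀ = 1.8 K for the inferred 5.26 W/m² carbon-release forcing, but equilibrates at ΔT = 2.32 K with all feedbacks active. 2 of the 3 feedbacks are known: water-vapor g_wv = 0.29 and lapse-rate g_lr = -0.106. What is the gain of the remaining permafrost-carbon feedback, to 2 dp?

Amplification A = ΔT/ΔT₀ = 2.32/1.8 = 1.289.
Total gain g = 1 − 1/A = 1 − 1/1.289 = 0.2242.
Known gains sum to 0.29 − 0.106 = 0.184.
g_pf = 0.2242 − 0.184 = 0.04.

0.04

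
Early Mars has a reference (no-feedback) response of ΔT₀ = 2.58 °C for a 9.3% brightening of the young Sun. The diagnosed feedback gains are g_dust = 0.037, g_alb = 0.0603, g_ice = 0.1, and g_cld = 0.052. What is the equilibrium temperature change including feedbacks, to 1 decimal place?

Total gain g = 0.037 + 0.0603 + 0.1 + 0.052 = 0.2493.
Amplification A = 1/(1 − 0.2493) = 1.332.
ΔT = 2.58 × 1.332 = 3.4 °C.

3.4 °C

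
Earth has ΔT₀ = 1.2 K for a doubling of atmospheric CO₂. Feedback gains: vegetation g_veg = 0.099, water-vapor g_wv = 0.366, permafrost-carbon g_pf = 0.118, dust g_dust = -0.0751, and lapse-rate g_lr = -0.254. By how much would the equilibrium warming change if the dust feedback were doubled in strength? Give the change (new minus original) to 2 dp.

Original: g = 0.2539, ΔT = 1.2/(1−0.2539) = 1.6084 K.
With doubled dust: g' = 0.1788, ΔT' = 1.2/(1−0.1788) = 1.4613 K.
Change = 1.4613 − 1.6084 = -0.15 K.

-0.15 K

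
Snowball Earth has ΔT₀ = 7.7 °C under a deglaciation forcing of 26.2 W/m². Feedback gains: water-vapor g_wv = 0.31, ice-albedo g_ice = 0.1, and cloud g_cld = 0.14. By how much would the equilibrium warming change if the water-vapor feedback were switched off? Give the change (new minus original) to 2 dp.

-6.98 °C

Original: g = 0.55, ΔT = 7.7/(1−0.55) = 17.1111 °C.
Without water-vapor: g' = 0.24, ΔT' = 7.7/(1−0.24) = 10.1316 °C.
Change = 10.1316 − 17.1111 = -6.98 °C.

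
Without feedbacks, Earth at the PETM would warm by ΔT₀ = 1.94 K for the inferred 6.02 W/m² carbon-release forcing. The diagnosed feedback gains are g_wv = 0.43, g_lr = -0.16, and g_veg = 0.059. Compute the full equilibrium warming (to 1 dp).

2.9 K

Total gain g = 0.43 − 0.16 + 0.059 = 0.329.
Amplification A = 1/(1 − 0.329) = 1.49.
ΔT = 1.94 × 1.49 = 2.9 K.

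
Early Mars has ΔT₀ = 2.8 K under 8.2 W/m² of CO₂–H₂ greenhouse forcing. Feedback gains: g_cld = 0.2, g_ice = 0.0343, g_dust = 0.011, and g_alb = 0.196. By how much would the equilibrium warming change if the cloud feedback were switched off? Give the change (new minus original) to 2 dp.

Original: g = 0.4413, ΔT = 2.8/(1−0.4413) = 5.0116 K.
Without cloud: g' = 0.2413, ΔT' = 2.8/(1−0.2413) = 3.6905 K.
Change = 3.6905 − 5.0116 = -1.32 K.

-1.32 K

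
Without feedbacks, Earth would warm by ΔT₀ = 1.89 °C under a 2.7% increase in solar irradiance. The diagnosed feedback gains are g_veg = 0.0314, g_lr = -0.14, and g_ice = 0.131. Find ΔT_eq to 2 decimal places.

Total gain g = 0.0314 − 0.14 + 0.131 = 0.0224.
Amplification A = 1/(1 − 0.0224) = 1.023.
ΔT = 1.89 × 1.023 = 1.93 °C.

1.93 °C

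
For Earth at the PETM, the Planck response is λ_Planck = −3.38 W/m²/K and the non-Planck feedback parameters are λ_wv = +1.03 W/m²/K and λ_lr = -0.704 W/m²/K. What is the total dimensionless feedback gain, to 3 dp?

Convert to gains: g_wv = 1.03/3.38 = 0.3047; g_lr = -0.704/3.38 = -0.2083.
Total gain g = 0.0964.

0.096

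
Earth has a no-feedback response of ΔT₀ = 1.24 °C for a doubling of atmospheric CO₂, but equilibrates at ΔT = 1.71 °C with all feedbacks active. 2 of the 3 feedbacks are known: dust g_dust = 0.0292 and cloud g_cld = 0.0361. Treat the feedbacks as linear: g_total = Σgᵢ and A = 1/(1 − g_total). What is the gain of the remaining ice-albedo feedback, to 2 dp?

0.21

Amplification A = ΔT/ΔT₀ = 1.71/1.24 = 1.379.
Total gain g = 1 − 1/A = 1 − 1/1.379 = 0.2748.
Known gains sum to 0.0292 + 0.0361 = 0.0653.
g_ice = 0.2748 − 0.0653 = 0.21.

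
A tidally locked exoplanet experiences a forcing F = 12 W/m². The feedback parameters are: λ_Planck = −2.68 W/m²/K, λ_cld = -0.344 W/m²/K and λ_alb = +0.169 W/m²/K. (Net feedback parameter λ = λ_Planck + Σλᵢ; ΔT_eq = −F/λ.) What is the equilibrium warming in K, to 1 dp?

4.2 K

Net feedback parameter λ = (−2.68) + (-0.344) + (+0.169) = -2.855 W/m²/K.
ΔT = −F/λ = −12/(-2.855) = 4.2 K.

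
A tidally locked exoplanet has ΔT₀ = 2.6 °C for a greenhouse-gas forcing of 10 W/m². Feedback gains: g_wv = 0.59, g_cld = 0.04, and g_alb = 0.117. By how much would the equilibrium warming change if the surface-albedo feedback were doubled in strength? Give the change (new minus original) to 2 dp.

8.84 °C

Original: g = 0.747, ΔT = 2.6/(1−0.747) = 10.2767 °C.
With doubled surface-albedo: g' = 0.864, ΔT' = 2.6/(1−0.864) = 19.1176 °C.
Change = 19.1176 − 10.2767 = 8.84 °C.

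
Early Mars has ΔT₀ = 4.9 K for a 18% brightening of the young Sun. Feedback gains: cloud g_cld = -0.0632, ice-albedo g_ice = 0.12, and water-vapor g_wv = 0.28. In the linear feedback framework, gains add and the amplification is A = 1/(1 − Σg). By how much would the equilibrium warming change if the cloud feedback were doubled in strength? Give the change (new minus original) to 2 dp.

-0.64 K

Original: g = 0.3368, ΔT = 4.9/(1−0.3368) = 7.3884 K.
With doubled cloud: g' = 0.2736, ΔT' = 4.9/(1−0.2736) = 6.7456 K.
Change = 6.7456 − 7.3884 = -0.64 K.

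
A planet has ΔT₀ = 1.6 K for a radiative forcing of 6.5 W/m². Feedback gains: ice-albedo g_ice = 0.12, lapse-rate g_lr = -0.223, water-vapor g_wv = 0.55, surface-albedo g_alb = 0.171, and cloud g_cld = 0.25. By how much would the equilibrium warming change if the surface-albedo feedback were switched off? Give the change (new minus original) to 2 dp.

Original: g = 0.868, ΔT = 1.6/(1−0.868) = 12.1212 K.
Without surface-albedo: g' = 0.697, ΔT' = 1.6/(1−0.697) = 5.2805 K.
Change = 5.2805 − 12.1212 = -6.84 K.

-6.84 K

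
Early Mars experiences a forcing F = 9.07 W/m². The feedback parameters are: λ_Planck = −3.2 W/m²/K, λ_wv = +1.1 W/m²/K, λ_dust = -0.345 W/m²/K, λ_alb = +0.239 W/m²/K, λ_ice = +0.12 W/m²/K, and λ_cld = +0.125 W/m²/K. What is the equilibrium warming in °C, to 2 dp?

Net feedback parameter λ = (−3.2) + (+1.1) + (-0.345) + (+0.239) + (+0.12) + (+0.125) = -1.961 W/m²/K.
ΔT = −F/λ = −9.07/(-1.961) = 4.63 °C.

4.63 °C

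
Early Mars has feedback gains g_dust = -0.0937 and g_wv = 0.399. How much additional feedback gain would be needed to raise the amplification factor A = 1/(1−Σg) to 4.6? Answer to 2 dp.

Current total gain = 0.3053.
Target gain for A = 4.6: g* = 1 − 1/4.6 = 0.7826.
Additional gain needed = 0.7826 − 0.3053 = 0.48.

0.48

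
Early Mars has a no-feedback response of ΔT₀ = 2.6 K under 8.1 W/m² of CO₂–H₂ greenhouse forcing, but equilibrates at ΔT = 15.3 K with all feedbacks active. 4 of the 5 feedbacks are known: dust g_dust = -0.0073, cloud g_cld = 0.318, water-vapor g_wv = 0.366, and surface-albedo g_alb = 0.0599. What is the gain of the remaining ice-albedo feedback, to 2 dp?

Amplification A = ΔT/ΔT₀ = 15.3/2.6 = 5.885.
Total gain g = 1 − 1/A = 1 − 1/5.885 = 0.8301.
Known gains sum to -0.0073 + 0.318 + 0.366 + 0.0599 = 0.7366.
g_ice = 0.8301 − 0.7366 = 0.09.

0.09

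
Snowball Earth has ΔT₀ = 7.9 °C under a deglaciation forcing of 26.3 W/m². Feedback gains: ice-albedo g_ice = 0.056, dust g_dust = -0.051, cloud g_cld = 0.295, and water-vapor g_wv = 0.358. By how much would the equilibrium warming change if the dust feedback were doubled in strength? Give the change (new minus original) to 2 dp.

-3.00 °C

Original: g = 0.658, ΔT = 7.9/(1−0.658) = 23.0994 °C.
With doubled dust: g' = 0.607, ΔT' = 7.9/(1−0.607) = 20.1018 °C.
Change = 20.1018 − 23.0994 = -3.00 °C.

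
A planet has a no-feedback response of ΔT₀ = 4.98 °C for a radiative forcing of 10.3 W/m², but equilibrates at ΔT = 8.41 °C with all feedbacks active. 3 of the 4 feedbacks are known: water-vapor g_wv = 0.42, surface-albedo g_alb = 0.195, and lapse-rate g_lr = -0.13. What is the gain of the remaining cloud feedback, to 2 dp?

Amplification A = ΔT/ΔT₀ = 8.41/4.98 = 1.689.
Total gain g = 1 − 1/A = 1 − 1/1.689 = 0.4079.
Known gains sum to 0.42 + 0.195 − 0.13 = 0.485.
g_cld = 0.4079 − 0.485 = -0.08.

-0.08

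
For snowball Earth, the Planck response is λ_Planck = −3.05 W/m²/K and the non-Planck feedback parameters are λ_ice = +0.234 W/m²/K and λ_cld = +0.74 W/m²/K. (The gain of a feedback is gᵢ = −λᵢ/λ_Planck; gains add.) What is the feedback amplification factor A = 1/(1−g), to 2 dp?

Convert to gains: g_ice = 0.234/3.05 = 0.07672; g_cld = 0.74/3.05 = 0.2426.
Total gain g = 0.31932.
A = 1/(1 − 0.31932) = 1.47.

1.47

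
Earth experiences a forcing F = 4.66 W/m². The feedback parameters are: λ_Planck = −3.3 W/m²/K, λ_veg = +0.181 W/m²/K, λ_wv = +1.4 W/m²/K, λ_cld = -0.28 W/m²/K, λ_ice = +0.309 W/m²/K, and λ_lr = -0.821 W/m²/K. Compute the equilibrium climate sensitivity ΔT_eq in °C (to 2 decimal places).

1.86 °C

Net feedback parameter λ = (−3.3) + (+0.181) + (+1.4) + (-0.28) + (+0.309) + (-0.821) = -2.511 W/m²/K.
ΔT = −F/λ = −4.66/(-2.511) = 1.86 °C.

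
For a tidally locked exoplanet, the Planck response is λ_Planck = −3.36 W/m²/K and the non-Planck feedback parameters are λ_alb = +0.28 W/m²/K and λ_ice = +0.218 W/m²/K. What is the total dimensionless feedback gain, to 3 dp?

0.148

Convert to gains: g_alb = 0.28/3.36 = 0.08333; g_ice = 0.218/3.36 = 0.06488.
Total gain g = 0.14821.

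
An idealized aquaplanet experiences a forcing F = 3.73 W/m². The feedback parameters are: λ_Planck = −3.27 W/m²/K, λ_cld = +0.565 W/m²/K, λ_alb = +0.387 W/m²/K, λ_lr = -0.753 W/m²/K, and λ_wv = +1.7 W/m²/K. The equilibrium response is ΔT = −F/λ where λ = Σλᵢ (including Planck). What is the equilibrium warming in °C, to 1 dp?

Net feedback parameter λ = (−3.27) + (+0.565) + (+0.387) + (-0.753) + (+1.7) = -1.371 W/m²/K.
ΔT = −F/λ = −3.73/(-1.371) = 2.7 °C.

2.7 °C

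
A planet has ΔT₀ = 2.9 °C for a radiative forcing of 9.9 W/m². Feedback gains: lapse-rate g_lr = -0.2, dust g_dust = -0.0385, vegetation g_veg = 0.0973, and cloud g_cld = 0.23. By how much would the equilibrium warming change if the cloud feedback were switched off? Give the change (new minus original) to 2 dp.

Original: g = 0.0888, ΔT = 2.9/(1−0.0888) = 3.1826 °C.
Without cloud: g' = -0.1412, ΔT' = 2.9/(1+0.1412) = 2.5412 °C.
Change = 2.5412 − 3.1826 = -0.64 °C.

-0.64 °C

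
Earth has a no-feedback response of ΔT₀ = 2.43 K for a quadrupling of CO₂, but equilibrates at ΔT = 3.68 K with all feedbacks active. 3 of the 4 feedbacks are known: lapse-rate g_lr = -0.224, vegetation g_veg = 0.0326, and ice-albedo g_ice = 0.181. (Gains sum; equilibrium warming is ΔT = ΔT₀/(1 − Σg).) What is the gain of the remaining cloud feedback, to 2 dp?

0.35

Amplification A = ΔT/ΔT₀ = 3.68/2.43 = 1.514.
Total gain g = 1 − 1/A = 1 − 1/1.514 = 0.3395.
Known gains sum to -0.224 + 0.0326 + 0.181 = -0.0104.
g_cld = 0.3395 + 0.0104 = 0.35.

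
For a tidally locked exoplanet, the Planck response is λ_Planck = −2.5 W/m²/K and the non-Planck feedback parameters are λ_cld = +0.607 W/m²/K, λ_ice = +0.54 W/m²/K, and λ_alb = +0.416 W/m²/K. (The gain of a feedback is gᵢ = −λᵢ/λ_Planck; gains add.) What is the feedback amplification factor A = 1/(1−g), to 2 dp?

2.67

Convert to gains: g_cld = 0.607/2.5 = 0.2428; g_ice = 0.54/2.5 = 0.216; g_alb = 0.416/2.5 = 0.1664.
Total gain g = 0.6252.
A = 1/(1 − 0.6252) = 2.67.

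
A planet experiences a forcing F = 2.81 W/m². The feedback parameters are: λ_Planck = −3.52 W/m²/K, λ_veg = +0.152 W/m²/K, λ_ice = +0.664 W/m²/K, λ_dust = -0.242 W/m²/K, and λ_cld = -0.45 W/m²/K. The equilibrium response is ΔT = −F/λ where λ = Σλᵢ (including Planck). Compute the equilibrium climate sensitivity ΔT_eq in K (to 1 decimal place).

Net feedback parameter λ = (−3.52) + (+0.152) + (+0.664) + (-0.242) + (-0.45) = -3.396 W/m²/K.
ΔT = −F/λ = −2.81/(-3.396) = 0.8 K.

0.8 K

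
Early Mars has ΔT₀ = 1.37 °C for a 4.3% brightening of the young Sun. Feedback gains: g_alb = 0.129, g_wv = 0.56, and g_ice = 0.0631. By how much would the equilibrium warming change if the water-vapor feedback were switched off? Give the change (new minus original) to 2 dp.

Original: g = 0.7521, ΔT = 1.37/(1−0.7521) = 5.5264 °C.
Without water-vapor: g' = 0.1921, ΔT' = 1.37/(1−0.1921) = 1.6958 °C.
Change = 1.6958 − 5.5264 = -3.83 °C.

-3.83 °C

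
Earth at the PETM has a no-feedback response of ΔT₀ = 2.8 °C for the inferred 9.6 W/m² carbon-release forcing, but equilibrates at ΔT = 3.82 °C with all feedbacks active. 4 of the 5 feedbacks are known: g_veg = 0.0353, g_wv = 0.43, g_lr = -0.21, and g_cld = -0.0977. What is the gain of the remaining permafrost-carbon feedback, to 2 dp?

0.11

Amplification A = ΔT/ΔT₀ = 3.82/2.8 = 1.364.
Total gain g = 1 − 1/A = 1 − 1/1.364 = 0.2669.
Known gains sum to 0.0353 + 0.43 − 0.21 − 0.0977 = 0.1576.
g_pf = 0.2669 − 0.1576 = 0.11.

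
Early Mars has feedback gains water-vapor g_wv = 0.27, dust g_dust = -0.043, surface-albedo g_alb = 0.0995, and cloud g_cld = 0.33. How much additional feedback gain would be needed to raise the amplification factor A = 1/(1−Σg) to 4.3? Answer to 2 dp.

0.11

Current total gain = 0.6565.
Target gain for A = 4.3: g* = 1 − 1/4.3 = 0.7674.
Additional gain needed = 0.7674 − 0.6565 = 0.11.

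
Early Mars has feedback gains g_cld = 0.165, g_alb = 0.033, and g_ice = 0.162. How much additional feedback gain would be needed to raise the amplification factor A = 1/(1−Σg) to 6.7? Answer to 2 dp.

0.49

Current total gain = 0.36.
Target gain for A = 6.7: g* = 1 − 1/6.7 = 0.8507.
Additional gain needed = 0.8507 − 0.36 = 0.49.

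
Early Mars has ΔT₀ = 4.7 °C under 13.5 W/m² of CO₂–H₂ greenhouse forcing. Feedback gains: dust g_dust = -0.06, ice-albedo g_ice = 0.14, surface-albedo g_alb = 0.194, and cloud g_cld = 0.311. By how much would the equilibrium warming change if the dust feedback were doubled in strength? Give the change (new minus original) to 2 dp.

-1.43 °C

Original: g = 0.585, ΔT = 4.7/(1−0.585) = 11.3253 °C.
With doubled dust: g' = 0.525, ΔT' = 4.7/(1−0.525) = 9.8947 °C.
Change = 9.8947 − 11.3253 = -1.43 °C.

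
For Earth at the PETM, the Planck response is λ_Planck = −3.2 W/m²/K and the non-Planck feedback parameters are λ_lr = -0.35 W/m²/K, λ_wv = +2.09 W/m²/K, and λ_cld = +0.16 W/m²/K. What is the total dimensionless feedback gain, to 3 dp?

0.594

Convert to gains: g_lr = -0.35/3.2 = -0.1094; g_wv = 2.09/3.2 = 0.6531; g_cld = 0.16/3.2 = 0.05.
Total gain g = 0.5937.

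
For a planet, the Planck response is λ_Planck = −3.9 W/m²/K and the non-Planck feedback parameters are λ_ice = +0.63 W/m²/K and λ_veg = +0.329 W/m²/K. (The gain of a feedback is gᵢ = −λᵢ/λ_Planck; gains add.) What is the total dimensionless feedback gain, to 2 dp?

Convert to gains: g_ice = 0.63/3.9 = 0.1615; g_veg = 0.329/3.9 = 0.08436.
Total gain g = 0.24586.

0.25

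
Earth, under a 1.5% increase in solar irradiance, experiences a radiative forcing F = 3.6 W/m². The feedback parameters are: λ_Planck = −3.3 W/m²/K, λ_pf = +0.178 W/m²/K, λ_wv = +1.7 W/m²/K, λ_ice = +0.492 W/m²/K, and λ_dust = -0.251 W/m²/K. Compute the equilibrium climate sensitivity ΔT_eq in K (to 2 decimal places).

3.05 K

Net feedback parameter λ = (−3.3) + (+0.178) + (+1.7) + (+0.492) + (-0.251) = -1.181 W/m²/K.
ΔT = −F/λ = −3.6/(-1.181) = 3.05 K.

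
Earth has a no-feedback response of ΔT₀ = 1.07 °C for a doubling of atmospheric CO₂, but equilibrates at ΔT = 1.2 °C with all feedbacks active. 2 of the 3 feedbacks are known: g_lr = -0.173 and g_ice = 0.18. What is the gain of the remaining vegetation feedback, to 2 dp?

0.10

Amplification A = ΔT/ΔT₀ = 1.2/1.07 = 1.121.
Total gain g = 1 − 1/A = 1 − 1/1.121 = 0.1079.
Known gains sum to -0.173 + 0.18 = 0.007.
g_veg = 0.1079 − 0.007 = 0.10.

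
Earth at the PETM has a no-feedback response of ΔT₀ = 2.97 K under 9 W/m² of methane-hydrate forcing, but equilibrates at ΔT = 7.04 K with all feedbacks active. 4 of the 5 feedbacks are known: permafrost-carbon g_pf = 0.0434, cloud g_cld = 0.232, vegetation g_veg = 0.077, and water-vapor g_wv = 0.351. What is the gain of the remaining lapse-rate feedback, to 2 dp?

Amplification A = ΔT/ΔT₀ = 7.04/2.97 = 2.37.
Total gain g = 1 − 1/A = 1 − 1/2.37 = 0.5781.
Known gains sum to 0.0434 + 0.232 + 0.077 + 0.351 = 0.7034.
g_lr = 0.5781 − 0.7034 = -0.13.

-0.13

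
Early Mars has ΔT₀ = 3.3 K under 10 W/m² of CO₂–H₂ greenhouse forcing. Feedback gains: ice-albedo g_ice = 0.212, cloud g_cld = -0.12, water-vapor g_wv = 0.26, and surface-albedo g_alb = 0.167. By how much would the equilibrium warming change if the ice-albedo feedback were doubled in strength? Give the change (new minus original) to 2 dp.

5.41 K

Original: g = 0.519, ΔT = 3.3/(1−0.519) = 6.8607 K.
With doubled ice-albedo: g' = 0.731, ΔT' = 3.3/(1−0.731) = 12.2677 K.
Change = 12.2677 − 6.8607 = 5.41 K.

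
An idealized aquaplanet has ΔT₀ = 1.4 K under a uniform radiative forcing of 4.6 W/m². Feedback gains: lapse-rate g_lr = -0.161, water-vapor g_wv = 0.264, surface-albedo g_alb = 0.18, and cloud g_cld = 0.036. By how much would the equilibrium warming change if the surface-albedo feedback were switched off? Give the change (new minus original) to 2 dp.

Original: g = 0.319, ΔT = 1.4/(1−0.319) = 2.0558 K.
Without surface-albedo: g' = 0.139, ΔT' = 1.4/(1−0.139) = 1.6260 K.
Change = 1.6260 − 2.0558 = -0.43 K.

-0.43 K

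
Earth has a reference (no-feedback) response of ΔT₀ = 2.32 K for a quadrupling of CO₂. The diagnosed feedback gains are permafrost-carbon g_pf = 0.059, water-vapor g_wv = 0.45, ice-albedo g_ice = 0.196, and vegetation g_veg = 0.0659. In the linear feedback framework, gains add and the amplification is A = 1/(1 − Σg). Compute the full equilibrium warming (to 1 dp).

10.1 K

Total gain g = 0.059 + 0.45 + 0.196 + 0.0659 = 0.7709.
Amplification A = 1/(1 − 0.7709) = 4.365.
ΔT = 2.32 × 4.365 = 10.1 K.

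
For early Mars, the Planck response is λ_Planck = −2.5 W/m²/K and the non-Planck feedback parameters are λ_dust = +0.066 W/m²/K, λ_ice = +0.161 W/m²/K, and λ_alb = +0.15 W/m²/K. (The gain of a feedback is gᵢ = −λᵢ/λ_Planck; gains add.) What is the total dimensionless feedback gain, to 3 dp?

Convert to gains: g_dust = 0.066/2.5 = 0.0264; g_ice = 0.161/2.5 = 0.0644; g_alb = 0.15/2.5 = 0.06.
Total gain g = 0.1508.

0.151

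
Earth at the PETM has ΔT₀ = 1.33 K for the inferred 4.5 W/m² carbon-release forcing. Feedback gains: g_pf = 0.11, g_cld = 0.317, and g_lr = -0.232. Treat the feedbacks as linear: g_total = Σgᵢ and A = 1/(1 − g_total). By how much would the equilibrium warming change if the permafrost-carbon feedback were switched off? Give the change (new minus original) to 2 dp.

Original: g = 0.195, ΔT = 1.33/(1−0.195) = 1.6522 K.
Without permafrost-carbon: g' = 0.085, ΔT' = 1.33/(1−0.085) = 1.4536 K.
Change = 1.4536 − 1.6522 = -0.20 K.

-0.20 K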